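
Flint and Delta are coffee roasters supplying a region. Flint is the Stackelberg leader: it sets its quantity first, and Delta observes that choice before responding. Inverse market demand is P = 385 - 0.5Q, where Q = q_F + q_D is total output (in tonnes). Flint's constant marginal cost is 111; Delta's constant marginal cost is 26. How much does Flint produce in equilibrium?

189

The follower Delta best-responds to any q_F: π_D = (385 - 0.5Q)q_D - 26q_D.
∂π_D/∂q_D = 359 - (1/2)q_F - q_D = 0 gives the reaction function q_D = (359 - (1/2)q_F).
Flint substitutes q_D(q_F) into its own profit: π_F = q_F(385 - (1/2)q_F - (359 - (1/2)q_F)/2) - 111q_F = (411/2 - (1/4)q_F)q_F - 111q_F.
The leader's first-order condition 189/2 - (1/2)q_F = 0 yields q_F = 189.
Then q_D = (359 - (1/2)·189) = 529/2.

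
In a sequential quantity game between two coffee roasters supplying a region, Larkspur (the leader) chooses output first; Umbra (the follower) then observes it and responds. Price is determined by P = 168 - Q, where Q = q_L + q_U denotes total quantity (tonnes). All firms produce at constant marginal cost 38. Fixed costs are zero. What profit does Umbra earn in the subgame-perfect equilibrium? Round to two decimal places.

Solve by backward induction. Given q_L, the follower Umbra maximises π_U = (168 - q_L - q_U)q_U - 38q_U.
∂π_U/∂q_U = 130 - q_L - 2q_U = 0 gives the reaction function q_U = (130 - q_L)/2.
Larkspur substitutes q_U(q_L) into its own profit: π_L = q_L(168 - q_L - (130 - q_L)/2) - 38q_L = (103 - (1/2)q_L)q_L - 38q_L.
Maximising: ∂π_L/∂q_L = 65 - q_L = 0, giving q_L = 65.
Then q_U = (130 - 65)/2 = 65/2.
Price P = 168 - 195/2 = 141/2.
Umbra's profit: (141/2 - 38)·(65/2) = 1056.2500.

1056.25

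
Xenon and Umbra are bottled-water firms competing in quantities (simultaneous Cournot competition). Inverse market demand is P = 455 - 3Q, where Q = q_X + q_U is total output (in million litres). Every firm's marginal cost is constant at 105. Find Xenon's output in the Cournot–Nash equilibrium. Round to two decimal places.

38.89

Each firm earns π_i = (455 - 3Q)q_i - 105q_i.
Setting ∂π_i/∂q_i = 0 with rivals' quantities fixed: 350 - 6q_i - 3q_j = 0.
By symmetry each firm produces the same amount; substituting q_j = q_i yields q_i = 350/9.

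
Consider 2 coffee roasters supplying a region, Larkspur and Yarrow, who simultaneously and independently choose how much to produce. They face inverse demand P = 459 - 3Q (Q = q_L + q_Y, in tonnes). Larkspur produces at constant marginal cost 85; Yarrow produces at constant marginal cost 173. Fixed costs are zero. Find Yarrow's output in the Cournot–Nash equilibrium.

22

Larkspur's profit: π_L = (459 - 3Q)q_L - (85q_L). Setting ∂π_L/∂q_L = 0: 374 - 6q_L - 3(q_Y) = 0.
Yarrow's profit: π_Y = (459 - 3Q)q_Y - (173q_Y). Setting ∂π_Y/∂q_Y = 0: 286 - 6q_Y - 3(q_L) = 0.
So q_L = (374 - 3q_Y)/6 and q_Y = (286 - 3q_L)/6.
Solving the pair: q_L = 154/3, q_Y = 22.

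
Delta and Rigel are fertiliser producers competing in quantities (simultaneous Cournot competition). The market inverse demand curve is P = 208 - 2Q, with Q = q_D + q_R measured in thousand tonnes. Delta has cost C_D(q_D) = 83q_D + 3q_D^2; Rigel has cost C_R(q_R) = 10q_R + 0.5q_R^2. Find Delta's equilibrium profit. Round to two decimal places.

123.92

Delta's profit: π_D = (208 - 2Q)q_D - (83q_D + 3q_D²). Setting ∂π_D/∂q_D = 0: 125 - 10q_D - 2(q_R) = 0.
Rigel's profit: π_R = (208 - 2Q)q_R - (10q_R + (1/2)q_R²). Setting ∂π_R/∂q_R = 0: 198 - 5q_R - 2(q_D) = 0.
Best responses: q_D = (125 - 2q_R)/10, q_R = (198 - 2q_D)/5.
Substituting one into the other gives q_D = 229/46 and q_R = 865/23.
Price P = 208 - 2·(1959/46) = 122.8261.
Delta's profit: 122.8261·(229/46) - 83·(229/46) - 3(229/46)² = 123.9154.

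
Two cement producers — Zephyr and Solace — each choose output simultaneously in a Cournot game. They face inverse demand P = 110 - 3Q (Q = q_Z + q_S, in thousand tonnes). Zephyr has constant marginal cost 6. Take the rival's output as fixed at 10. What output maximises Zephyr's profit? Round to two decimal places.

12.33

With the rival's output fixed at 10, Zephyr's profit is π_Z = (110 - 3·10 - 3q_Z)q_Z - (6q_Z) = (80 - 3q_Z)q_Z - (6q_Z).
∂π_Z/∂q_Z = 74 - 6q_Z = 0, so q_Z = 37/3.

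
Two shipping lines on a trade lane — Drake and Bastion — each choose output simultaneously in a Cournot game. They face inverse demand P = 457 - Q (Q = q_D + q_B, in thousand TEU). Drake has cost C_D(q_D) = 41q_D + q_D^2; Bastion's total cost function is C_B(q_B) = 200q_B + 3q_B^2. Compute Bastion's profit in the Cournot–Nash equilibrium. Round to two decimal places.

1558.98

Drake's profit: π_D = (457 - Q)q_D - (41q_D + q_D²). Setting ∂π_D/∂q_D = 0: 416 - 4q_D - (q_B) = 0.
Bastion's profit: π_B = (457 - Q)q_B - (200q_B + 3q_B²). Setting ∂π_B/∂q_B = 0: 257 - 8q_B - (q_D) = 0.
Best responses: q_D = (416 - q_B)/4, q_B = (257 - q_D)/8.
Solving the pair: q_D = 99.0645, q_B = 612/31.
Price P = 457 - 118.8065 = 338.1935.
Bastion's profit: 338.1935·(612/31) - 200·(612/31) - 3(612/31)² = 1558.9761.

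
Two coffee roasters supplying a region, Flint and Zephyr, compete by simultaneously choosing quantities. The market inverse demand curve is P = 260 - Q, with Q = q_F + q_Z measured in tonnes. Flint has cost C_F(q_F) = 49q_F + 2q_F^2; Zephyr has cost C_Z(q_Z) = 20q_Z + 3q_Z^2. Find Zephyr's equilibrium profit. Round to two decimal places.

2735.07

Flint's profit: π_F = (260 - Q)q_F - (49q_F + 2q_F²). Setting ∂π_F/∂q_F = 0: 211 - 6q_F - (q_Z) = 0.
Zephyr's first-order condition: 240 - 8q_Z - (q_F) = 0.
Best responses: q_F = (211 - q_Z)/6, q_Z = (240 - q_F)/8.
Solving the pair: q_F = 1448/47, q_Z = 1229/47.
Price P = 260 - 56.9574 = 203.0426.
Zephyr's profit: 203.0426·(1229/47) - 20·(1229/47) - 3(1229/47)² = 2735.0675.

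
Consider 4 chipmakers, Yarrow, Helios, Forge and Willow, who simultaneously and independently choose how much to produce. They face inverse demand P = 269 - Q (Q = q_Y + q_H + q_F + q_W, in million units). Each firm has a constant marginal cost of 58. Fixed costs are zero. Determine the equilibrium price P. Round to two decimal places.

Each firm earns π_i = (269 - Q)q_i - 58q_i.
Setting ∂π_i/∂q_i = 0 with rivals' quantities fixed: 211 - 2q_i - Σ_{j≠i} q_j = 0.
By symmetry each firm produces the same amount; substituting Σ_{j≠i} q_j = 3q_i yields q_i = 211/5.
Total output Q = 844/5, so price P = 269 - 844/5 = 501/5.

100.20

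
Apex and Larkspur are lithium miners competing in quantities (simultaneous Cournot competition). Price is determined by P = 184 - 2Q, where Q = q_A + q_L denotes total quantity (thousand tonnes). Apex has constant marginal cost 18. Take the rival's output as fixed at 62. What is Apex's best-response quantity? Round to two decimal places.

10.50

With the rival's output fixed at 62, Apex's profit is π_A = (184 - 2·62 - 2q_A)q_A - (18q_A) = (60 - 2q_A)q_A - (18q_A).
∂π_A/∂q_A = 42 - 4q_A = 0, so q_A = 21/2.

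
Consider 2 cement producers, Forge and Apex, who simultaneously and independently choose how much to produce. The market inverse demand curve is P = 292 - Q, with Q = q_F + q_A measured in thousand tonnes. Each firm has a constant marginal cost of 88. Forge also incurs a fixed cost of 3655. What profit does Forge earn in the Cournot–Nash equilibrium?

Each firm earns π_i = (292 - Q)q_i - 88q_i.
Setting ∂π_i/∂q_i = 0 with rivals' quantities fixed: 204 - 2q_i - q_j = 0.
With identical firms every q_j equals q_i, so q_j = q_i and 204 = 3q_i, giving q_i = 68.
Price P = 292 - 136 = 156.
Forge's profit: (156 - 88)·68 - 3655 = 969.

969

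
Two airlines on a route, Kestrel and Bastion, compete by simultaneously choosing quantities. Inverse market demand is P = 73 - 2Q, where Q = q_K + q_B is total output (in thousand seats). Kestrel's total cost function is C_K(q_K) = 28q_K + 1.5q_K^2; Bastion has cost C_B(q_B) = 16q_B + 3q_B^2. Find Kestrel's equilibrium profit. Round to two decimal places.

Kestrel's profit: π_K = (73 - 2Q)q_K - (28q_K + (3/2)q_K²). Setting ∂π_K/∂q_K = 0: 45 - 7q_K - 2(q_B) = 0.
Bastion's profit: π_B = (73 - 2Q)q_B - (16q_B + 3q_B²). Setting ∂π_B/∂q_B = 0: 57 - 10q_B - 2(q_K) = 0.
Best responses: q_K = (45 - 2q_B)/7, q_B = (57 - 2q_K)/10.
Solving the pair: q_K = 56/11, q_B = 103/22.
Price P = 73 - 2·(215/22) = 588/11.
Kestrel's profit: (588/11)·(56/11) - 28·(56/11) - (3/2)(56/11)² = 90.7107.

90.71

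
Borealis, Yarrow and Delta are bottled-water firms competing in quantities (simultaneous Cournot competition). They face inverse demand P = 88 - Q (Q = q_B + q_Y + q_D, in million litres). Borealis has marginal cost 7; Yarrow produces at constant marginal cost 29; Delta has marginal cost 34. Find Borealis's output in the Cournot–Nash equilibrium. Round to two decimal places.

32.50

Borealis's profit: π_B = (88 - Q)q_B - (7q_B). Setting ∂π_B/∂q_B = 0: 81 - 2q_B - (q_Y + q_D) = 0.
Yarrow's first-order condition: 59 - 2q_Y - (q_B + q_D) = 0.
Delta's first-order condition: 54 - 2q_D - (q_B + q_Y) = 0.
Summing all 3 equations gives 194 − 4Q = 0, hence Q = 97/2.
Back-substituting: q_B = (81 − 97/2) = 65/2, q_Y = (59 − 97/2) = 21/2, q_D = (54 − 97/2) = 11/2.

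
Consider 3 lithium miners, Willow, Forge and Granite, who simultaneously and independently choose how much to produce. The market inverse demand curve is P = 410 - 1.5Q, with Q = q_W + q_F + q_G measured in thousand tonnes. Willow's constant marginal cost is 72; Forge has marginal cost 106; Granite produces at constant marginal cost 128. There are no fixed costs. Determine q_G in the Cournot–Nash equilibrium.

Willow's profit: π_W = (410 - 1.5Q)q_W - (72q_W). Setting ∂π_W/∂q_W = 0: 338 - 3q_W - (3/2)(q_F + q_G) = 0.
Forge's first-order condition: 304 - 3q_F - (3/2)(q_W + q_G) = 0.
Granite's first-order condition: 282 - 3q_G - (3/2)(q_W + q_F) = 0.
Summing all 3 equations gives 924 − 6Q = 0, hence Q = 154.
Back-substituting: q_W = (338 − 231)/(3/2) = 214/3, q_F = (304 − 231)/(3/2) = 146/3, q_G = (282 − 231)/(3/2) = 34.

34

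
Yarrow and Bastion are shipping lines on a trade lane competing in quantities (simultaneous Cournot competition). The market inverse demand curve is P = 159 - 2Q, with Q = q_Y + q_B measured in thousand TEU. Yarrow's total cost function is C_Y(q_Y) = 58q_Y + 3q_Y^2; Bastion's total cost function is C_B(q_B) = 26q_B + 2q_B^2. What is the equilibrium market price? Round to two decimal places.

115.05

Yarrow's profit: π_Y = (159 - 2Q)q_Y - (58q_Y + 3q_Y²). Setting ∂π_Y/∂q_Y = 0: 101 - 10q_Y - 2(q_B) = 0.
Bastion's first-order condition: 133 - 8q_B - 2(q_Y) = 0.
Best responses: q_Y = (101 - 2q_B)/10, q_B = (133 - 2q_Y)/8.
Substituting one into the other gives q_Y = 271/38 and q_B = 282/19.
Total output Q = 835/38, so price P = 159 - 2·(835/38) = 115.0526.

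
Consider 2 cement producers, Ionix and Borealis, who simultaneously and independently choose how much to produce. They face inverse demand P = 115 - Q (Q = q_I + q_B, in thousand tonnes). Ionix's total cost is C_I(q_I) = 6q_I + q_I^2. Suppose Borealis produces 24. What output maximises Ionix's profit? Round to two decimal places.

21.25

With the rival's output fixed at 24, Ionix's profit is π_I = (115 - 24 - q_I)q_I - (6q_I + q_I²) = (91 - q_I)q_I - (6q_I + q_I²).
∂π_I/∂q_I = 85 - 4q_I = 0, so q_I = 85/4.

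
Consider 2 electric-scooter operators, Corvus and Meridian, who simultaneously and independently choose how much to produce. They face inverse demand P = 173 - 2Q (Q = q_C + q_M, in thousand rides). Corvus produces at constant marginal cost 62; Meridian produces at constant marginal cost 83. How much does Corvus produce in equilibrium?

22

Corvus's profit: π_C = (173 - 2Q)q_C - (62q_C). Setting ∂π_C/∂q_C = 0: 111 - 4q_C - 2(q_M) = 0.
Meridian's first-order condition: 90 - 4q_M - 2(q_C) = 0.
Best responses: q_C = (111 - 2q_M)/4, q_M = (90 - 2q_C)/4.
Solving the pair: q_C = 22, q_M = 23/2.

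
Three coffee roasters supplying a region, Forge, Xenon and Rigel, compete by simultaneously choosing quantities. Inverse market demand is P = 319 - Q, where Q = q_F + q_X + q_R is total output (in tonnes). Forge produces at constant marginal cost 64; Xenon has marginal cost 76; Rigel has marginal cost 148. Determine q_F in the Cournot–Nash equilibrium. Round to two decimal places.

87.75

Forge's profit: π_F = (319 - Q)q_F - (64q_F). Setting ∂π_F/∂q_F = 0: 255 - 2q_F - (q_X + q_R) = 0.
Xenon's profit: π_X = (319 - Q)q_X - (76q_X). Setting ∂π_X/∂q_X = 0: 243 - 2q_X - (q_F + q_R) = 0.
Rigel's profit: π_R = (319 - Q)q_R - (148q_R). Setting ∂π_R/∂q_R = 0: 171 - 2q_R - (q_F + q_X) = 0.
Adding the 3 first-order conditions: 669 − 4Q = 0, so Q = 669/4.
Back-substituting: q_F = (255 − 669/4) = 351/4, q_X = (243 − 669/4) = 303/4, q_R = (171 − 669/4) = 15/4.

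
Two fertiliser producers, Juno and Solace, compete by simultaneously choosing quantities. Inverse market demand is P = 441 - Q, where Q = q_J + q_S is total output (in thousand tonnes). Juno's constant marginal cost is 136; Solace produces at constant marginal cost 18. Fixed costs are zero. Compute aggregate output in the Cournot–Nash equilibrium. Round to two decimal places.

242.67

Juno's profit: π_J = (441 - Q)q_J - (136q_J). Setting ∂π_J/∂q_J = 0: 305 - 2q_J - (q_S) = 0.
Solace's profit: π_S = (441 - Q)q_S - (18q_S). Setting ∂π_S/∂q_S = 0: 423 - 2q_S - (q_J) = 0.
Best responses: q_J = (305 - q_S)/2, q_S = (423 - q_J)/2.
Substituting one into the other gives q_J = 187/3 and q_S = 541/3.
Total output Q = 187/3 + 541/3 = 728/3.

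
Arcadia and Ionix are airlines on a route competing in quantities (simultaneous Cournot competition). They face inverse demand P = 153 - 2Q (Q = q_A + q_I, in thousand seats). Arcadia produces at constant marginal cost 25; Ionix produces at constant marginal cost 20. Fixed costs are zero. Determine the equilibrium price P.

66

Arcadia's profit: π_A = (153 - 2Q)q_A - (25q_A). Setting ∂π_A/∂q_A = 0: 128 - 4q_A - 2(q_I) = 0.
Ionix's profit: π_I = (153 - 2Q)q_I - (20q_I). Setting ∂π_I/∂q_I = 0: 133 - 4q_I - 2(q_A) = 0.
Best responses: q_A = (128 - 2q_I)/4, q_I = (133 - 2q_A)/4.
Solving the pair: q_A = 41/2, q_I = 23.
Total output Q = 87/2, so price P = 153 - 2·(87/2) = 66.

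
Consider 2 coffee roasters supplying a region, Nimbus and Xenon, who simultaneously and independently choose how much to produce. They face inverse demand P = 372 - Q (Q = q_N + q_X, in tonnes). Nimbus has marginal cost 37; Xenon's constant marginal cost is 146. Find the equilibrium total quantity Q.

187

Nimbus's profit: π_N = (372 - Q)q_N - (37q_N). Setting ∂π_N/∂q_N = 0: 335 - 2q_N - (q_X) = 0.
Xenon's first-order condition: 226 - 2q_X - (q_N) = 0.
Rearranging gives the reaction functions q_N = (335 - q_X)/2 and q_X = (226 - q_N)/2.
Substituting one into the other gives q_N = 148 and q_X = 39.
Total output Q = 148 + 39 = 187.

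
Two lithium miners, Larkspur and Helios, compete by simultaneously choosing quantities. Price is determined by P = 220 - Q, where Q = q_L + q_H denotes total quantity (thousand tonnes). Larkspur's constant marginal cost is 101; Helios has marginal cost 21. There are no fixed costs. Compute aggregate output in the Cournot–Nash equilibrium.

106

Larkspur's profit: π_L = (220 - Q)q_L - (101q_L). Setting ∂π_L/∂q_L = 0: 119 - 2q_L - (q_H) = 0.
Helios's first-order condition: 199 - 2q_H - (q_L) = 0.
So q_L = (119 - q_H)/2 and q_H = (199 - q_L)/2.
Substituting one into the other gives q_L = 13 and q_H = 93.
Total output Q = 13 + 93 = 106.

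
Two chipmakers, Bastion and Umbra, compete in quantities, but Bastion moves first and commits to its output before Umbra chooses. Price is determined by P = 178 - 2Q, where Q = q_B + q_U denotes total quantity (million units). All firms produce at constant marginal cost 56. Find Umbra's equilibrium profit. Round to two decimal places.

Solve by backward induction. Given q_B, the follower Umbra maximises π_U = (178 - 2q_B - 2q_U)q_U - 56q_U.
Setting the follower's marginal profit to zero, 122 - 2q_B - 4q_U = 0, i.e. q_U = (122 - 2q_B)/4.
The leader anticipates this reaction. Substituting into P = 178 - 2Q gives P = 117 - q_B, so π_B = (117 - q_B)q_B - 56q_B.
Leader FOC: 61 - 2q_B = 0, so q_B = 61/2.
Then q_U = (122 - 2·(61/2))/4 = 61/4.
Price P = 178 - 2·(183/4) = 173/2.
Umbra's profit: (173/2 - 56)·(61/4) = 465.1250.

465.13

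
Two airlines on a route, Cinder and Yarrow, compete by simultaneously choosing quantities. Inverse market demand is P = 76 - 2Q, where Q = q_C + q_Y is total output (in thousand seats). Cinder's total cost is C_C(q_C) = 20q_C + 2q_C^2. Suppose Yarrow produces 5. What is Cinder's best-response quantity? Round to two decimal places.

5.75

With the rival's output fixed at 5, Cinder's profit is π_C = (76 - 2·5 - 2q_C)q_C - (20q_C + 2q_C²) = (66 - 2q_C)q_C - (20q_C + 2q_C²).
∂π_C/∂q_C = 46 - 8q_C = 0, so q_C = 23/4.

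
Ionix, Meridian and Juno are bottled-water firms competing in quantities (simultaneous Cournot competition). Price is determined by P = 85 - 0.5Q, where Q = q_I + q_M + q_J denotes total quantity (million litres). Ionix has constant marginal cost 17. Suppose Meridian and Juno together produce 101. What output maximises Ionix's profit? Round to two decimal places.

17.50

With rivals' combined output fixed at 101, Ionix's profit is π_I = (85 - (1/2)·101 - (1/2)q_I)q_I - (17q_I) = (69/2 - (1/2)q_I)q_I - (17q_I).
∂π_I/∂q_I = 35/2 - q_I = 0, so q_I = 35/2.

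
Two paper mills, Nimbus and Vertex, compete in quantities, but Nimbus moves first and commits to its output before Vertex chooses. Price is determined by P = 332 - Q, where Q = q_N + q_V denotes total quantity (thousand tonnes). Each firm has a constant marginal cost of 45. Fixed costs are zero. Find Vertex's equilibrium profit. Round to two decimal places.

Solve by backward induction. Given q_N, the follower Vertex maximises π_V = (332 - q_N - q_V)q_V - 45q_V.
Follower FOC: 287 - q_N - 2q_V = 0, so q_V(q_N) = (287 - q_N)/2.
Nimbus substitutes q_V(q_N) into its own profit: π_N = q_N(332 - q_N - (287 - q_N)/2) - 45q_N = (377/2 - (1/2)q_N)q_N - 45q_N.
The leader's first-order condition 287/2 - q_N = 0 yields q_N = 287/2.
Then q_V = (287 - 287/2)/2 = 287/4.
Price P = 332 - 861/4 = 467/4.
Vertex's profit: (467/4 - 45)·(287/4) = 5148.0625.

5148.06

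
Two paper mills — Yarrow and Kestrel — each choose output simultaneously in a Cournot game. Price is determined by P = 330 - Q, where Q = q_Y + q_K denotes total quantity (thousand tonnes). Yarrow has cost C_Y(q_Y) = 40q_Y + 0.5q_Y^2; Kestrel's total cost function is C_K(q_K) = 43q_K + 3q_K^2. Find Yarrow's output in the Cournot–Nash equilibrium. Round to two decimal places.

88.39

Yarrow's profit: π_Y = (330 - Q)q_Y - (40q_Y + (1/2)q_Y²). Setting ∂π_Y/∂q_Y = 0: 290 - 3q_Y - (q_K) = 0.
Kestrel's profit: π_K = (330 - Q)q_K - (43q_K + 3q_K²). Setting ∂π_K/∂q_K = 0: 287 - 8q_K - (q_Y) = 0.
Rearranging gives the reaction functions q_Y = (290 - q_K)/3 and q_K = (287 - q_Y)/8.
Solving the pair: q_Y = 88.3913, q_K = 571/23.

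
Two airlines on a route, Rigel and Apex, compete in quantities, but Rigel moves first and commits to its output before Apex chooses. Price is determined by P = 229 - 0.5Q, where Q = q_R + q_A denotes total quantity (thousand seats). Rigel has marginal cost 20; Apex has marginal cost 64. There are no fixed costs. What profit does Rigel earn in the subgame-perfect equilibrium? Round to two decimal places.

The follower Apex best-responds to any q_R: π_A = (229 - 0.5Q)q_A - 64q_A.
∂π_A/∂q_A = 165 - (1/2)q_R - q_A = 0 gives the reaction function q_A = (165 - (1/2)q_R).
The leader anticipates this reaction. Substituting into P = 229 - 0.5Q gives P = 293/2 - (1/4)q_R, so π_R = (293/2 - (1/4)q_R)q_R - 20q_R.
Maximising: ∂π_R/∂q_R = 253/2 - (1/2)q_R = 0, giving q_R = 253.
Then q_A = (165 - (1/2)·253) = 77/2.
Price P = 229 - (1/2)·(583/2) = 333/4.
Rigel's profit: (333/4 - 20)·253 = 16002.2500.

16002.25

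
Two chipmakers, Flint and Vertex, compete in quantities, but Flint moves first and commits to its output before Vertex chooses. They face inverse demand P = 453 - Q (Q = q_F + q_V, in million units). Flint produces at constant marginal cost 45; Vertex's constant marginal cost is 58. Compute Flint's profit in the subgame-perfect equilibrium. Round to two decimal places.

The follower Vertex best-responds to any q_F: π_V = (453 - Q)q_V - 58q_V.
Follower FOC: 395 - q_F - 2q_V = 0, so q_V(q_F) = (395 - q_F)/2.
Flint substitutes q_V(q_F) into its own profit: π_F = q_F(453 - q_F - (395 - q_F)/2) - 45q_F = (511/2 - (1/2)q_F)q_F - 45q_F.
Maximising: ∂π_F/∂q_F = 421/2 - q_F = 0, giving q_F = 421/2.
Then q_V = (395 - 421/2)/2 = 369/4.
Price P = 453 - 1211/4 = 601/4.
Flint's profit: (601/4 - 45)·(421/2) = 22155.1250.

22155.13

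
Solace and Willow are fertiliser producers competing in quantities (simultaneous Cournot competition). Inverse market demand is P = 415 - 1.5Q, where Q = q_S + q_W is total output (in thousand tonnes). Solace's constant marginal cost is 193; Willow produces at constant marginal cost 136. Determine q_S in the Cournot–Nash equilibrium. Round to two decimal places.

Solace's profit: π_S = (415 - 1.5Q)q_S - (193q_S). Setting ∂π_S/∂q_S = 0: 222 - 3q_S - (3/2)(q_W) = 0.
Willow's first-order condition: 279 - 3q_W - (3/2)(q_S) = 0.
Best responses: q_S = (222 - (3/2)q_W)/3, q_W = (279 - (3/2)q_S)/3.
Solving the pair: q_S = 110/3, q_W = 224/3.

36.67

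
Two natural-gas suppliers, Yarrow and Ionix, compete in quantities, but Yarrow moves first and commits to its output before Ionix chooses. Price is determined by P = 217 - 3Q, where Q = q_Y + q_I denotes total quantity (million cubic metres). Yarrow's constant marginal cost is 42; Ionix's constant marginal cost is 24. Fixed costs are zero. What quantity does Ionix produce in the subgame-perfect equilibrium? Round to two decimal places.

Solve by backward induction. Given q_Y, the follower Ionix maximises π_I = (217 - 3q_Y - 3q_I)q_I - 24q_I.
∂π_I/∂q_I = 193 - 3q_Y - 6q_I = 0 gives the reaction function q_I = (193 - 3q_Y)/6.
Yarrow substitutes q_I(q_Y) into its own profit: π_Y = q_Y(217 - 3q_Y - (193 - 3q_Y)/2) - 42q_Y = (241/2 - (3/2)q_Y)q_Y - 42q_Y.
Leader FOC: 157/2 - 3q_Y = 0, so q_Y = 157/6.
Then q_I = (193 - 3·(157/6))/6 = 229/12.

19.08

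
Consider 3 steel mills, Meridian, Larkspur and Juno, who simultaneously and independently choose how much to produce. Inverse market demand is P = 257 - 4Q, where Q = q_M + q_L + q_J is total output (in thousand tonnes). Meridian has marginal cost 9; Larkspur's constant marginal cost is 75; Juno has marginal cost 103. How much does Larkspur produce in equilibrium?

Meridian's profit: π_M = (257 - 4Q)q_M - (9q_M). Setting ∂π_M/∂q_M = 0: 248 - 8q_M - 4(q_L + q_J) = 0.
Larkspur's first-order condition: 182 - 8q_L - 4(q_M + q_J) = 0.
Juno's profit: π_J = (257 - 4Q)q_J - (103q_J). Setting ∂π_J/∂q_J = 0: 154 - 8q_J - 4(q_M + q_L) = 0.
Summing all 3 equations gives 584 − 16Q = 0, hence Q = 73/2.
Back-substituting: q_M = (248 − 146)/4 = 51/2, q_L = (182 − 146)/4 = 9, q_J = (154 − 146)/4 = 2.

9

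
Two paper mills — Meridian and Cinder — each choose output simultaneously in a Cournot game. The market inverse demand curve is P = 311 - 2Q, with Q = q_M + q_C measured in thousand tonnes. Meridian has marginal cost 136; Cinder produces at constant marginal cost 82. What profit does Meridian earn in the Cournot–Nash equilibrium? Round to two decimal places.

Meridian's profit: π_M = (311 - 2Q)q_M - (136q_M). Setting ∂π_M/∂q_M = 0: 175 - 4q_M - 2(q_C) = 0.
Cinder's first-order condition: 229 - 4q_C - 2(q_M) = 0.
So q_M = (175 - 2q_C)/4 and q_C = (229 - 2q_M)/4.
Solving the pair: q_M = 121/6, q_C = 283/6.
Price P = 311 - 2·(202/3) = 529/3.
Meridian's profit: (529/3 - 136)·(121/6) = 813.3889.

813.39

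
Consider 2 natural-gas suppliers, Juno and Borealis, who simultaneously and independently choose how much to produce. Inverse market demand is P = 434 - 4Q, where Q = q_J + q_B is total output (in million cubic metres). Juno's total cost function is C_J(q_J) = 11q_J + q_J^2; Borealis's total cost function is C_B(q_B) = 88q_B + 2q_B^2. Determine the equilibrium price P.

Juno's profit: π_J = (434 - 4Q)q_J - (11q_J + q_J²). Setting ∂π_J/∂q_J = 0: 423 - 10q_J - 4(q_B) = 0.
Borealis's first-order condition: 346 - 12q_B - 4(q_J) = 0.
Rearranging gives the reaction functions q_J = (423 - 4q_B)/10 and q_B = (346 - 4q_J)/12.
Substituting one into the other gives q_J = 71/2 and q_B = 17.
Total output Q = 105/2, so price P = 434 - 4·(105/2) = 224.

224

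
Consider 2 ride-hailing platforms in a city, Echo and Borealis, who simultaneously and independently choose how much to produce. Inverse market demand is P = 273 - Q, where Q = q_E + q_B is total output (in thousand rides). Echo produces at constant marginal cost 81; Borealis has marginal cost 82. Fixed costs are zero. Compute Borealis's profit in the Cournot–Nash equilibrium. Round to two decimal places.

Echo's profit: π_E = (273 - Q)q_E - (81q_E). Setting ∂π_E/∂q_E = 0: 192 - 2q_E - (q_B) = 0.
Borealis's first-order condition: 191 - 2q_B - (q_E) = 0.
Best responses: q_E = (192 - q_B)/2, q_B = (191 - q_E)/2.
Solving the pair: q_E = 193/3, q_B = 190/3.
Price P = 273 - 383/3 = 436/3.
Borealis's profit: (436/3 - 82)·(190/3) = 4011.1111.

4011.11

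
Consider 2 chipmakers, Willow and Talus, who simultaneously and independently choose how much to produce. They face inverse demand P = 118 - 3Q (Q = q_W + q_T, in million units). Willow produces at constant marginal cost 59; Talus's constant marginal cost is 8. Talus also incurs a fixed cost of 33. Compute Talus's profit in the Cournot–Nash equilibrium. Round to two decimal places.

Willow's profit: π_W = (118 - 3Q)q_W - (59q_W). Setting ∂π_W/∂q_W = 0: 59 - 6q_W - 3(q_T) = 0.
Talus's profit: π_T = (118 - 3Q)q_T - (8q_T). Setting ∂π_T/∂q_T = 0: 110 - 6q_T - 3(q_W) = 0.
So q_W = (59 - 3q_T)/6 and q_T = (110 - 3q_W)/6.
Solving the pair: q_W = 8/9, q_T = 161/9.
Price P = 118 - 3·(169/9) = 185/3.
Talus's profit: (185/3 - 8)·(161/9) - 33 = 927.0370.

927.04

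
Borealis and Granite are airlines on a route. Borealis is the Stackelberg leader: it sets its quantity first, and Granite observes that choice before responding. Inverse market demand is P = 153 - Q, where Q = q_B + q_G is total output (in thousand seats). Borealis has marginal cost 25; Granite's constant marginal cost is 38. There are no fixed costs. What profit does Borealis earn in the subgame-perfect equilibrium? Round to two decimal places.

2485.13

Solve by backward induction. Given q_B, the follower Granite maximises π_G = (153 - q_B - q_G)q_G - 38q_G.
∂π_G/∂q_G = 115 - q_B - 2q_G = 0 gives the reaction function q_G = (115 - q_B)/2.
Borealis substitutes q_G(q_B) into its own profit: π_B = q_B(153 - q_B - (115 - q_B)/2) - 25q_B = (191/2 - (1/2)q_B)q_B - 25q_B.
Maximising: ∂π_B/∂q_B = 141/2 - q_B = 0, giving q_B = 141/2.
Then q_G = (115 - 141/2)/2 = 89/4.
Price P = 153 - 371/4 = 241/4.
Borealis's profit: (241/4 - 25)·(141/2) = 2485.1250.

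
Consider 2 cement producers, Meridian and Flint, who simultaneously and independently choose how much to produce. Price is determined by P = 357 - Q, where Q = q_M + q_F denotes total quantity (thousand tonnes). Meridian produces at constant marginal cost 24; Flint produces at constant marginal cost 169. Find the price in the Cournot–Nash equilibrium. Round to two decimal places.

Meridian's profit: π_M = (357 - Q)q_M - (24q_M). Setting ∂π_M/∂q_M = 0: 333 - 2q_M - (q_F) = 0.
Flint's first-order condition: 188 - 2q_F - (q_M) = 0.
Rearranging gives the reaction functions q_M = (333 - q_F)/2 and q_F = (188 - q_M)/2.
Substituting one into the other gives q_M = 478/3 and q_F = 43/3.
Total output Q = 521/3, so price P = 357 - 521/3 = 550/3.

183.33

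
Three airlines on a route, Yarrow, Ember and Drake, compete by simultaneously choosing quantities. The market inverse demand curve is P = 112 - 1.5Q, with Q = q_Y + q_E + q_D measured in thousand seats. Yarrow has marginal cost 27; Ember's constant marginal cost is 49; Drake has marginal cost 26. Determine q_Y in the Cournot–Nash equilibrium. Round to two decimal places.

Yarrow's profit: π_Y = (112 - 1.5Q)q_Y - (27q_Y). Setting ∂π_Y/∂q_Y = 0: 85 - 3q_Y - (3/2)(q_E + q_D) = 0.
Ember's first-order condition: 63 - 3q_E - (3/2)(q_Y + q_D) = 0.
Drake's profit: π_D = (112 - 1.5Q)q_D - (26q_D). Setting ∂π_D/∂q_D = 0: 86 - 3q_D - (3/2)(q_Y + q_E) = 0.
Adding the 3 conditions: 234 − 3Q − 3Q = 0, i.e. Q = 39.
Back-substituting: q_Y = (85 − 117/2)/(3/2) = 53/3, q_E = (63 − 117/2)/(3/2) = 3, q_D = (86 − 117/2)/(3/2) = 55/3.

17.67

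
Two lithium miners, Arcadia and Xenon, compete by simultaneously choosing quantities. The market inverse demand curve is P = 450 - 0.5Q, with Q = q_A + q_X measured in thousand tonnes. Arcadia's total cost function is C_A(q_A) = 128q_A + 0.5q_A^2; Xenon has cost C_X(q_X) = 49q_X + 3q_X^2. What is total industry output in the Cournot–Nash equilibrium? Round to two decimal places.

Arcadia's profit: π_A = (450 - 0.5Q)q_A - (128q_A + (1/2)q_A²). Setting ∂π_A/∂q_A = 0: 322 - 2q_A - (1/2)(q_X) = 0.
Xenon's first-order condition: 401 - 7q_X - (1/2)(q_A) = 0.
Best responses: q_A = (322 - (1/2)q_X)/2, q_X = (401 - (1/2)q_A)/7.
Solving the pair: q_A = 149.3455, q_X = 46.6182.
Total output Q = 149.3455 + 46.6182 = 195.9636.

195.96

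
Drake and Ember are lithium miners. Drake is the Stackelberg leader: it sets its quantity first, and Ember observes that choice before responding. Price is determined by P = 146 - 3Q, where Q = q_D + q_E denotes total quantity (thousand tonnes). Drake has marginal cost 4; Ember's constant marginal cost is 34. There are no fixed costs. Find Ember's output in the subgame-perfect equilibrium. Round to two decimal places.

Solve by backward induction. Given q_D, the follower Ember maximises π_E = (146 - 3q_D - 3q_E)q_E - 34q_E.
Setting the follower's marginal profit to zero, 112 - 3q_D - 6q_E = 0, i.e. q_E = (112 - 3q_D)/6.
Drake substitutes q_E(q_D) into its own profit: π_D = q_D(146 - 3q_D - (112 - 3q_D)/2) - 4q_D = (90 - (3/2)q_D)q_D - 4q_D.
The leader's first-order condition 86 - 3q_D = 0 yields q_D = 86/3.
Then q_E = (112 - 3·(86/3))/6 = 13/3.

4.33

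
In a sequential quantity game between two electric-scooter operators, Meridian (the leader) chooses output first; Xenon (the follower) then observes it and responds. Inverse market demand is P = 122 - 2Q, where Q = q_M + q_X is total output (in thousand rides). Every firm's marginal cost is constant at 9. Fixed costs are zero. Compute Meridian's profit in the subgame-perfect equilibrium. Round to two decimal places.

The follower Xenon best-responds to any q_M: π_X = (122 - 2Q)q_X - 9q_X.
Setting the follower's marginal profit to zero, 113 - 2q_M - 4q_X = 0, i.e. q_X = (113 - 2q_M)/4.
Meridian substitutes q_X(q_M) into its own profit: π_M = q_M(122 - 2q_M - (113 - 2q_M)/2) - 9q_M = (131/2 - q_M)q_M - 9q_M.
The leader's first-order condition 113/2 - 2q_M = 0 yields q_M = 113/4.
Then q_X = (113 - 2·(113/4))/4 = 113/8.
Price P = 122 - 2·(339/8) = 149/4.
Meridian's profit: (149/4 - 9)·(113/4) = 798.0625.

798.06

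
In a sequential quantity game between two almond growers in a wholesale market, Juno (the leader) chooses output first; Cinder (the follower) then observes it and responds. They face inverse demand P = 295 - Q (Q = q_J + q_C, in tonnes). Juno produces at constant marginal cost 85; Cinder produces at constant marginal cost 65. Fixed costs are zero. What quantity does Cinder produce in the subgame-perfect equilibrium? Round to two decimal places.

67.50

Solve by backward induction. Given q_J, the follower Cinder maximises π_C = (295 - q_J - q_C)q_C - 65q_C.
Follower FOC: 230 - q_J - 2q_C = 0, so q_C(q_J) = (230 - q_J)/2.
The leader anticipates this reaction. Substituting into P = 295 - Q gives P = 180 - (1/2)q_J, so π_J = (180 - (1/2)q_J)q_J - 85q_J.
The leader's first-order condition 95 - q_J = 0 yields q_J = 95.
Then q_C = (230 - 95)/2 = 135/2.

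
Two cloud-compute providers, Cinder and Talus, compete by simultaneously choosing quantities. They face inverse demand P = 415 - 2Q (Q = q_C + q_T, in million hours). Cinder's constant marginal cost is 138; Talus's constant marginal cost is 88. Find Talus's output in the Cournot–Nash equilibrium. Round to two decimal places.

Cinder's profit: π_C = (415 - 2Q)q_C - (138q_C). Setting ∂π_C/∂q_C = 0: 277 - 4q_C - 2(q_T) = 0.
Talus's profit: π_T = (415 - 2Q)q_T - (88q_T). Setting ∂π_T/∂q_T = 0: 327 - 4q_T - 2(q_C) = 0.
So q_C = (277 - 2q_T)/4 and q_T = (327 - 2q_C)/4.
Solving the pair: q_C = 227/6, q_T = 377/6.

62.83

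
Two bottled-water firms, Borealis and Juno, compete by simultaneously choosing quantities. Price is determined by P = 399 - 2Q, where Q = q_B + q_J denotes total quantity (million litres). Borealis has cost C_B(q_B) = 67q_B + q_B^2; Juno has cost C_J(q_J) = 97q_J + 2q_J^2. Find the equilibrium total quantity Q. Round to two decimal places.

Borealis's profit: π_B = (399 - 2Q)q_B - (67q_B + q_B²). Setting ∂π_B/∂q_B = 0: 332 - 6q_B - 2(q_J) = 0.
Juno's profit: π_J = (399 - 2Q)q_J - (97q_J + 2q_J²). Setting ∂π_J/∂q_J = 0: 302 - 8q_J - 2(q_B) = 0.
Rearranging gives the reaction functions q_B = (332 - 2q_J)/6 and q_J = (302 - 2q_B)/8.
Solving the pair: q_B = 513/11, q_J = 287/11.
Total output Q = 513/11 + 287/11 = 800/11.

72.73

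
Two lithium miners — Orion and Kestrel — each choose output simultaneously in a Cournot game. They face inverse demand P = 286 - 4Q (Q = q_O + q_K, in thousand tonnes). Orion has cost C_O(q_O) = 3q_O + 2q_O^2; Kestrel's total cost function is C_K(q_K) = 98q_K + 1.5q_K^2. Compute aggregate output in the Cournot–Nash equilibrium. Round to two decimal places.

30.04

Orion's profit: π_O = (286 - 4Q)q_O - (3q_O + 2q_O²). Setting ∂π_O/∂q_O = 0: 283 - 12q_O - 4(q_K) = 0.
Kestrel's first-order condition: 188 - 11q_K - 4(q_O) = 0.
Rearranging gives the reaction functions q_O = (283 - 4q_K)/12 and q_K = (188 - 4q_O)/11.
Substituting one into the other gives q_O = 20.3534 and q_K = 281/29.
Total output Q = 20.3534 + 281/29 = 30.0431.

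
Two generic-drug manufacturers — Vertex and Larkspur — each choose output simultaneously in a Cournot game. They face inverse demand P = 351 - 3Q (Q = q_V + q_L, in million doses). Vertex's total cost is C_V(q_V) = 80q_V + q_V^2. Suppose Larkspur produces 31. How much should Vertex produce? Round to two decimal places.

22.25

With the rival's output fixed at 31, Vertex's profit is π_V = (351 - 3·31 - 3q_V)q_V - (80q_V + q_V²) = (258 - 3q_V)q_V - (80q_V + q_V²).
∂π_V/∂q_V = 178 - 8q_V = 0, so q_V = 89/4.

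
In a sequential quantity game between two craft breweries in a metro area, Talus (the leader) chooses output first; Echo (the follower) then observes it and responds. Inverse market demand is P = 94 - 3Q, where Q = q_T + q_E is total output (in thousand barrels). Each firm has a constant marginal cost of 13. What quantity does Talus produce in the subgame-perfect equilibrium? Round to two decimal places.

13.50

Solve by backward induction. Given q_T, the follower Echo maximises π_E = (94 - 3q_T - 3q_E)q_E - 13q_E.
∂π_E/∂q_E = 81 - 3q_T - 6q_E = 0 gives the reaction function q_E = (81 - 3q_T)/6.
Talus substitutes q_E(q_T) into its own profit: π_T = q_T(94 - 3q_T - (81 - 3q_T)/2) - 13q_T = (107/2 - (3/2)q_T)q_T - 13q_T.
Leader FOC: 81/2 - 3q_T = 0, so q_T = 27/2.
Then q_E = (81 - 3·(27/2))/6 = 27/4.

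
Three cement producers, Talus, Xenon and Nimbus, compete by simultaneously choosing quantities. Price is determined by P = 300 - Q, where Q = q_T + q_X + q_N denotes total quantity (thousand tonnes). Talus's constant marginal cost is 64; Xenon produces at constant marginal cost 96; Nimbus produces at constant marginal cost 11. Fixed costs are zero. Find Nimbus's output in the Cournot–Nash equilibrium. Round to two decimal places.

Talus's profit: π_T = (300 - Q)q_T - (64q_T). Setting ∂π_T/∂q_T = 0: 236 - 2q_T - (q_X + q_N) = 0.
Xenon's profit: π_X = (300 - Q)q_X - (96q_X). Setting ∂π_X/∂q_X = 0: 204 - 2q_X - (q_T + q_N) = 0.
Nimbus's profit: π_N = (300 - Q)q_N - (11q_N). Setting ∂π_N/∂q_N = 0: 289 - 2q_N - (q_T + q_X) = 0.
Summing all 3 equations gives 729 − 4Q = 0, hence Q = 729/4.
Back-substituting: q_T = (236 − 729/4) = 215/4, q_X = (204 − 729/4) = 87/4, q_N = (289 − 729/4) = 427/4.

106.75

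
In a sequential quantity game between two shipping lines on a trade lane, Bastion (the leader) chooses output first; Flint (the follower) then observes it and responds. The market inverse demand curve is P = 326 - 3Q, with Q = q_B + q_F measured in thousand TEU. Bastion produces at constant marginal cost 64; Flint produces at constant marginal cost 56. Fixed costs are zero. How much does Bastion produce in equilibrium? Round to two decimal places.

42.33

The follower Flint best-responds to any q_B: π_F = (326 - 3Q)q_F - 56q_F.
Setting the follower's marginal profit to zero, 270 - 3q_B - 6q_F = 0, i.e. q_F = (270 - 3q_B)/6.
Bastion substitutes q_F(q_B) into its own profit: π_B = q_B(326 - 3q_B - (270 - 3q_B)/2) - 64q_B = (191 - (3/2)q_B)q_B - 64q_B.
Leader FOC: 127 - 3q_B = 0, so q_B = 127/3.
Then q_F = (270 - 3·(127/3))/6 = 143/6.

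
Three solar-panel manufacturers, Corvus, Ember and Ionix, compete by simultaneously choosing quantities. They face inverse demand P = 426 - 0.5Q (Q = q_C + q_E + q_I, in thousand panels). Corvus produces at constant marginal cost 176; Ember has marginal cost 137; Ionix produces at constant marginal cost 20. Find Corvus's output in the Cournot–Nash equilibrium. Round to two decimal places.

Corvus's profit: π_C = (426 - 0.5Q)q_C - (176q_C). Setting ∂π_C/∂q_C = 0: 250 - q_C - (1/2)(q_E + q_I) = 0.
Ember's first-order condition: 289 - q_E - (1/2)(q_C + q_I) = 0.
Ionix's first-order condition: 406 - q_I - (1/2)(q_C + q_E) = 0.
Adding the 3 conditions: 945 − Q − Q = 0, i.e. Q = 945/2.
Back-substituting: q_C = (250 − 945/4)/(1/2) = 55/2, q_E = (289 − 945/4)/(1/2) = 211/2, q_I = (406 − 945/4)/(1/2) = 679/2.

27.50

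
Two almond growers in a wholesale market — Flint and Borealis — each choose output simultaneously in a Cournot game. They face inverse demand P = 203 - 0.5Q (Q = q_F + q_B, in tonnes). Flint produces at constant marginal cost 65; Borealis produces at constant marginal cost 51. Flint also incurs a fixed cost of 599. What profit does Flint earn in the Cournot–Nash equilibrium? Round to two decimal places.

2817.89

Flint's profit: π_F = (203 - 0.5Q)q_F - (65q_F). Setting ∂π_F/∂q_F = 0: 138 - q_F - (1/2)(q_B) = 0.
Borealis's profit: π_B = (203 - 0.5Q)q_B - (51q_B). Setting ∂π_B/∂q_B = 0: 152 - q_B - (1/2)(q_F) = 0.
So q_F = (138 - (1/2)q_B) and q_B = (152 - (1/2)q_F).
Solving the pair: q_F = 248/3, q_B = 332/3.
Price P = 203 - (1/2)·(580/3) = 319/3.
Flint's profit: (319/3 - 65)·(248/3) - 599 = 2817.8889.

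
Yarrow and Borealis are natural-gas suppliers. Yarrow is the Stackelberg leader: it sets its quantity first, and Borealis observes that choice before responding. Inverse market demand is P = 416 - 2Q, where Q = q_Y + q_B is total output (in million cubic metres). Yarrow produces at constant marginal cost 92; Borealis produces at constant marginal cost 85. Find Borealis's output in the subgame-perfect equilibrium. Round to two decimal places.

Solve by backward induction. Given q_Y, the follower Borealis maximises π_B = (416 - 2q_Y - 2q_B)q_B - 85q_B.
Follower FOC: 331 - 2q_Y - 4q_B = 0, so q_B(q_Y) = (331 - 2q_Y)/4.
Yarrow substitutes q_B(q_Y) into its own profit: π_Y = q_Y(416 - 2q_Y - (331 - 2q_Y)/2) - 92q_Y = (501/2 - q_Y)q_Y - 92q_Y.
Leader FOC: 317/2 - 2q_Y = 0, so q_Y = 317/4.
Then q_B = (331 - 2·(317/4))/4 = 345/8.

43.13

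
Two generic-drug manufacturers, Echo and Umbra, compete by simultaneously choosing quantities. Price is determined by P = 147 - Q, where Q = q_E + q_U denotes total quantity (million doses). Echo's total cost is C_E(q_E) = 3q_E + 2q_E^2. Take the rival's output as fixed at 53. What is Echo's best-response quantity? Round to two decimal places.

15.17

With the rival's output fixed at 53, Echo's profit is π_E = (147 - 53 - q_E)q_E - (3q_E + 2q_E²) = (94 - q_E)q_E - (3q_E + 2q_E²).
∂π_E/∂q_E = 91 - 6q_E = 0, so q_E = 91/6.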